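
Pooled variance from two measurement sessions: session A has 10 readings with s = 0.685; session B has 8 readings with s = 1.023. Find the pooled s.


s_p = sqrt(((n1-1)*s1^2 + (n2-1)*s2^2) / (n1+n2-2))
numerator = (10-1)*0.685^2 + (8-1)*1.023^2 = 4.223025 + 7.325703 = 11.548728
denominator = 10 + 8 - 2 = 16
s_p^2 = 11.548728 / 16 = 0.7217955
s_p = sqrt(0.7217955) = 0.8496

0.8496


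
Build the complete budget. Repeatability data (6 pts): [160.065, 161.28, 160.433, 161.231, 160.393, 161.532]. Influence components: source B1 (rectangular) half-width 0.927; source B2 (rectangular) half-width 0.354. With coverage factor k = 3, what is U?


mean = (160.065 + 161.28 + 160.433 + 161.231 + 160.393 + 161.532) / 6 = 160.8223333
s = sqrt(sum((x - mean)^2)/(n-1)) = 0.59825669
u_A = s / sqrt(n) = 0.59825669 / sqrt(6) = 0.24423727
u_B1 = 0.927 / sqrt(3) = 0.5352037
u_B2 = 0.354 / sqrt(3) = 0.204382
uc = sqrt(0.24423727^2 + 0.5352037^2 + 0.204382^2) = 0.62278957
U = k * uc = 3 * 0.62278957
U = 1.8684

1.8684


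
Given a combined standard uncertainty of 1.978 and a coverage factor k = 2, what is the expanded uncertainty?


U = k * uc
U = 2 * 1.978
U = 3.9560

3.9560


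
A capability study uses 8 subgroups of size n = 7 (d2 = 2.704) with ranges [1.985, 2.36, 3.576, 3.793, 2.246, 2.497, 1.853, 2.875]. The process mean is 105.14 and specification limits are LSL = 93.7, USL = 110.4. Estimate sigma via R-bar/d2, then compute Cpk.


R_bar = (1.985 + 2.36 + 3.576 + 3.793 + 2.246 + 2.497 + 1.853 + 2.875) / 8 = 2.648125
sigma = R_bar / d2 = 2.648125 / 2.704 = 0.97933617
Cp = (USL - LSL)/(6*sigma) = (110.4 - 93.7)/(6*0.97933617) = 2.8421
Cpu = (110.4 - 105.14)/(3*0.97933617) = 1.7903
Cpl = (105.14 - 93.7)/(3*0.97933617) = 3.8938
Cpk = min(Cpu, Cpl) = 1.7903

1.7903


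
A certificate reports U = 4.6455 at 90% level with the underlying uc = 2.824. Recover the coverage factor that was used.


k = U / uc
k = 4.6455 / 2.824
k = 1.645

1.645


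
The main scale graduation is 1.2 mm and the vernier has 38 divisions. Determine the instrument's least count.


LC = MSD / n_div
= 1.2 / 38
= 0.0316

0.0316


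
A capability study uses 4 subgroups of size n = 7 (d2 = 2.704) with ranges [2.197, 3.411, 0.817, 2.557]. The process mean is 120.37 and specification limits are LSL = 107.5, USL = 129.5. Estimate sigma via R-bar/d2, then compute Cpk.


R_bar = (2.197 + 3.411 + 0.817 + 2.557) / 4 = 2.2455
sigma = R_bar / d2 = 2.2455 / 2.704 = 0.83043639
Cp = (USL - LSL)/(6*sigma) = (129.5 - 107.5)/(6*0.83043639) = 4.4153
Cpu = (129.5 - 120.37)/(3*0.83043639) = 3.6647
Cpl = (120.37 - 107.5)/(3*0.83043639) = 5.1660
Cpk = min(Cpu, Cpl) = 3.6647

3.6647


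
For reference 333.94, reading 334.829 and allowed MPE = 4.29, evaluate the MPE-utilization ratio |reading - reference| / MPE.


e = indication - reference = 334.829 - 333.94 = 0.8890
|e| = 0.8890
ratio = |e| / MPE = 0.8890 / 4.29
ratio = 0.2072

0.2072


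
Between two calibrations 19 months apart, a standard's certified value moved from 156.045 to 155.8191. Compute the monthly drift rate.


rate = (v2 - v1) / months
= (155.8191 - 156.045) / 19
= -0.2259 / 19
= -0.0119

-0.0119


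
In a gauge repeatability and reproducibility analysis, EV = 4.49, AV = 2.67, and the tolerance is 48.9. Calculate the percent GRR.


GRR = sqrt(EV^2 + AV^2) = sqrt(4.49^2 + 2.67^2) = 5.2238874
%GRR = GRR / tol * 100 = 5.2238874 / 48.9 * 100
%GRR = 10.6828

10.6828


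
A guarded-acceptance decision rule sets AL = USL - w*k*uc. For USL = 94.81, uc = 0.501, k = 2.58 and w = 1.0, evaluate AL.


U = k * uc = 2.58 * 0.501 = 1.29258
guard band g = w * U = 1.0 * 1.29258 = 1.29258
AL = USL - g = 94.81 - 1.29258
AL = 93.5174

93.5174


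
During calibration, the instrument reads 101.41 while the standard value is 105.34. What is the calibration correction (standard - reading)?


Correction = standard - reading
= 105.34 - 101.41
= 3.9300

3.9300


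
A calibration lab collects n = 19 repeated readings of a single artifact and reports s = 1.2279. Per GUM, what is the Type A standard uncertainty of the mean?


u_A = s / sqrt(n)
u_A = 1.2279 / sqrt(19)
u_A = 1.2279 / 4.3588989
u_A = 0.2817

0.2817


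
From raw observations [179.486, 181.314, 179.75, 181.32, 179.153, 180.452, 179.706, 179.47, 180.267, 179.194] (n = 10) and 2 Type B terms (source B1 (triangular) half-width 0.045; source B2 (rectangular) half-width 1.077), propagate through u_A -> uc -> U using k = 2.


mean = (179.486 + 181.314 + 179.75 + 181.32 + 179.153 + 180.452 + 179.706 + 179.47 + 180.267 + 179.194) / 10 = 180.0112
s = sqrt(sum((x - mean)^2)/(n-1)) = 0.80307822
u_A = s / sqrt(n) = 0.80307822 / sqrt(10) = 0.25395563
u_B1 = 0.045 / sqrt(6) = 0.018371173
u_B2 = 1.077 / sqrt(3) = 0.62180624
uc = sqrt(0.25395563^2 + 0.018371173^2 + 0.62180624^2) = 0.67191812
U = k * uc = 2 * 0.67191812
U = 1.3438

1.3438


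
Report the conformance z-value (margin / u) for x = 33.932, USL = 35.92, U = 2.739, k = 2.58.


u = U / k = 2.739 / 2.58 = 1.0616279
margin = |USL - x| = |35.92 - 33.932| = 1.988
z = margin / u = 1.988 / 1.0616279
z = 1.8726

1.8726


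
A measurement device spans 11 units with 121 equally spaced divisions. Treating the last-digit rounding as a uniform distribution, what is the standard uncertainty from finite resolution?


resolution = range / divisions
resolution = 11 / 121 = 0.090909091
u_res = resolution / (2*sqrt(3))
u_res = 0.090909091 / 3.4641016
u_res = 0.0262

0.0262


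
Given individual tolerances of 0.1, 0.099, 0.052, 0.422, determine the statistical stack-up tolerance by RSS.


RSS = sqrt(0.1^2 + 0.099^2 + 0.052^2 + 0.422^2)
= sqrt(0.200589)
= 0.4479

0.4479


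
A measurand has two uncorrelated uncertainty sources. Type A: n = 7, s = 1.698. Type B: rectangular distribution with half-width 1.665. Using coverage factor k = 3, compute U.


u_A = s / sqrt(n) = 1.698 / sqrt(7) = 0.64178368
u_B = half_width / sqrt(3) = 1.665 / sqrt(3) = 0.9612882
uc = sqrt(u_A^2 + u_B^2) = sqrt(0.64178368^2 + 0.9612882^2) = 1.1558379
U = k * uc = 3 * 1.1558379
U = 3.4675

3.4675


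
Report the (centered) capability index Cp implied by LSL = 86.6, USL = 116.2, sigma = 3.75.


Cp = (USL - LSL) / (6 * sigma)
= (116.2 - 86.6) / (6 * 3.75)
= 29.6000 / 22.5000
= 1.3156

1.3156


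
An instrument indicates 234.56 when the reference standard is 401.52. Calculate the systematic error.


Systematic error = measured - true
= 234.56 - 401.52
= -166.9600

-166.9600


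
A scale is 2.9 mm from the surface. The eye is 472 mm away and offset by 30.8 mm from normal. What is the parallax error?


error = h * offset / d
= 2.9 * 30.8 / 472
= 0.1892

0.1892


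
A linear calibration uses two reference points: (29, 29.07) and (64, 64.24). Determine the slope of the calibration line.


slope = (y2 - y1) / (x2 - x1)
= (64.24 - 29.07) / (64 - 29)
= 35.1700 / 35
= 1.0049

1.0049


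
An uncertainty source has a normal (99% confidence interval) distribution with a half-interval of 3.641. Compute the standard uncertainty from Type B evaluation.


u_B = half_width / 2.576
u_B = 3.641 / 2.576
u_B = 1.4134

1.4134


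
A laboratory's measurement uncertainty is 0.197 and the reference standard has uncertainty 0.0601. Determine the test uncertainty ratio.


TUR = u_lab / u_ref
= 0.197 / 0.0601
= 3.2779

3.2779


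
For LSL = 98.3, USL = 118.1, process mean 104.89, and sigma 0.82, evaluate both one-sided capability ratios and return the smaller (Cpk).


Cpu = (USL - mean) / (3*sigma) = (118.1 - 104.89) / (3*0.82) = 5.3699
Cpl = (mean - LSL) / (3*sigma) = (104.89 - 98.3) / (3*0.82) = 2.6789
Cpk = min(Cpu, Cpl) = 2.6789

2.6789


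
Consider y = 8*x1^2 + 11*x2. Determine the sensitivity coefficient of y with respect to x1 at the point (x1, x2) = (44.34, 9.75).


y = 8*x1^2 + 11*x2
dy/dx1 = 2*8*x1
Evaluate at x1 = 44.34: c1 = 16 * 44.34
c1 = 709.4400

709.4400


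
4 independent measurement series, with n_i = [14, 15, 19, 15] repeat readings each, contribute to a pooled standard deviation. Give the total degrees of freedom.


nu = sum_i (n_i - 1)
nu = ((14 - 1) + (15 - 1) + (19 - 1) + (15 - 1))
nu = 13 + 14 + 18 + 14
nu = 59

59


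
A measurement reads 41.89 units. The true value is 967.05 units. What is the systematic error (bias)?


Systematic error = measured - true
= 41.89 - 967.05
= -925.1600

-925.1600


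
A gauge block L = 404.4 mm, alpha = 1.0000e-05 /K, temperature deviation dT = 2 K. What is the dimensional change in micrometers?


dL = L * alpha * dT
= 404.4 * 1.0000e-05 * 2
= 0.0080880 mm
dL_um = 0.0080880 * 1000 = 8.0880 um

8.0880


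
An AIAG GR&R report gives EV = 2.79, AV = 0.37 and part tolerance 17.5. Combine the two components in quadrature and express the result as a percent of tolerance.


GRR = sqrt(EV^2 + AV^2) = sqrt(2.79^2 + 0.37^2) = 2.8144271
%GRR = GRR / tol * 100 = 2.8144271 / 17.5 * 100
%GRR = 16.0824

16.0824


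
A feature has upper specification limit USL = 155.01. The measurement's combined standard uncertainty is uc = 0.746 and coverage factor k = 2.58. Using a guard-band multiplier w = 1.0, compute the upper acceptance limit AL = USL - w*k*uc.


U = k * uc = 2.58 * 0.746 = 1.92468
guard band g = w * U = 1.0 * 1.92468 = 1.92468
AL = USL - g = 155.01 - 1.92468
AL = 153.0853

153.0853


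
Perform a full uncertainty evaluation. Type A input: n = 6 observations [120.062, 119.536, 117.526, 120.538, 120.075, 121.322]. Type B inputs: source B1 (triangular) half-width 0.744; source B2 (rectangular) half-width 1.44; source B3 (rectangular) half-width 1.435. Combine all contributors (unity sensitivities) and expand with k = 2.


mean = (120.062 + 119.536 + 117.526 + 120.538 + 120.075 + 121.322) / 6 = 119.8431667
s = sqrt(sum((x - mean)^2)/(n-1)) = 1.2833541
u_A = s / sqrt(n) = 1.2833541 / sqrt(6) = 0.52392712
u_B1 = 0.744 / sqrt(6) = 0.30373673
u_B2 = 1.44 / sqrt(3) = 0.83138439
u_B3 = 1.435 / sqrt(3) = 0.82849764
uc = sqrt(0.52392712^2 + 0.30373673^2 + 0.83138439^2 + 0.82849764^2) = 1.3207437
U = k * uc = 2 * 1.3207437
U = 2.6415

2.6415


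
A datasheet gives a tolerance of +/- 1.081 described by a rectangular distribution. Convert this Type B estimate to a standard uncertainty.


u_B = half_width / sqrt(3)
u_B = 1.081 / 1.7320508
u_B = 0.6241

0.6241


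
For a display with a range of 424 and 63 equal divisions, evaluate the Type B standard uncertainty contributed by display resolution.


resolution = range / divisions
resolution = 424 / 63 = 6.7301587
u_res = resolution / (2*sqrt(3))
u_res = 6.7301587 / 3.4641016
u_res = 1.9428

1.9428


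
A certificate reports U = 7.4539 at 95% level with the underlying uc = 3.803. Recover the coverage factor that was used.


k = U / uc
k = 7.4539 / 3.803
k = 1.96

1.96


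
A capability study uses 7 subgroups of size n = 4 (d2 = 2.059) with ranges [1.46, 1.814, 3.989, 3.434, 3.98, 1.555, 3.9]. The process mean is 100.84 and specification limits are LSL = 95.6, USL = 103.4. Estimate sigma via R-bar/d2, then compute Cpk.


R_bar = (1.46 + 1.814 + 3.989 + 3.434 + 3.98 + 1.555 + 3.9) / 7 = 2.876
sigma = R_bar / d2 = 2.876 / 2.059 = 1.3967946
Cp = (USL - LSL)/(6*sigma) = (103.4 - 95.6)/(6*1.3967946) = 0.9307
Cpu = (103.4 - 100.84)/(3*1.3967946) = 0.6109
Cpl = (100.84 - 95.6)/(3*1.3967946) = 1.2505
Cpk = min(Cpu, Cpl) = 0.6109

0.6109


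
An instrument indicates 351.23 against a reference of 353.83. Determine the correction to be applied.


Correction = standard - reading
= 353.83 - 351.23
= 2.6000

2.6000


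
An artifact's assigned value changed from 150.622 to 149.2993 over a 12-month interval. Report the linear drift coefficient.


rate = (v2 - v1) / months
= (149.2993 - 150.622) / 12
= -1.3227 / 12
= -0.1102

-0.1102


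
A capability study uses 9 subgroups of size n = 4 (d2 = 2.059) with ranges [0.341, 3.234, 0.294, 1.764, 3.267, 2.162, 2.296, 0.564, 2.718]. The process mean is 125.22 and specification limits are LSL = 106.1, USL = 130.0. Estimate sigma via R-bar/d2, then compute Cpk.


R_bar = (0.341 + 3.234 + 0.294 + 1.764 + 3.267 + 2.162 + 2.296 + 0.564 + 2.718) / 9 = 1.8488889
sigma = R_bar / d2 = 1.8488889 / 2.059 = 0.89795478
Cp = (USL - LSL)/(6*sigma) = (130.0 - 106.1)/(6*0.89795478) = 4.4360
Cpu = (130.0 - 125.22)/(3*0.89795478) = 1.7744
Cpl = (125.22 - 106.1)/(3*0.89795478) = 7.0976
Cpk = min(Cpu, Cpl) = 1.7744

1.7744


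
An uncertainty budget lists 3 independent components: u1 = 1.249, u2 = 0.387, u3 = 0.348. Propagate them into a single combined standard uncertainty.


uc = sqrt(1.249^2 + 0.387^2 + 0.348^2)
uc = sqrt(1.830874)
uc = 1.3531

1.3531


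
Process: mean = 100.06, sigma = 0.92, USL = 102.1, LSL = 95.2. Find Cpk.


Cpu = (USL - mean) / (3*sigma) = (102.1 - 100.06) / (3*0.92) = 0.7391
Cpl = (mean - LSL) / (3*sigma) = (100.06 - 95.2) / (3*0.92) = 1.7609
Cpk = min(Cpu, Cpl) = 0.7391

0.7391


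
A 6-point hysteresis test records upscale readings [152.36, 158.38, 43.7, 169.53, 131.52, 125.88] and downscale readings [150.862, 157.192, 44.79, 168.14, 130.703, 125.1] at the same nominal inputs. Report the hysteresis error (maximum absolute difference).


|152.36 - 150.862| = 1.4980
|158.38 - 157.192| = 1.1880
|43.7 - 44.79| = 1.0900
|169.53 - 168.14| = 1.3900
|131.52 - 130.703| = 0.8170
|125.88 - 125.1| = 0.7800
hysteresis = max(diffs) = 1.4980

1.4980


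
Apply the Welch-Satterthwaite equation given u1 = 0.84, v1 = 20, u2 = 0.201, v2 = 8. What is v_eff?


uc = sqrt(u1^2 + u2^2) = sqrt(0.84^2 + 0.201^2) = 0.86371349
v_eff = uc^4 / (u1^4/v1 + u2^4/v2)
= 0.86371349^4 / (0.84^4/20 + 0.201^4/8)
= 0.55651748 / 0.025097598
v_eff = 22.1741

22.1741


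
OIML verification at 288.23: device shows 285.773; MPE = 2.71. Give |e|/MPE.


e = indication - reference = 285.773 - 288.23 = -2.4570
|e| = 2.4570
ratio = |e| / MPE = 2.4570 / 2.71
ratio = 0.9066

0.9066


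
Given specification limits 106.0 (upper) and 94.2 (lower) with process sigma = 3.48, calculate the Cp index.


Cp = (USL - LSL) / (6 * sigma)
= (106.0 - 94.2) / (6 * 3.48)
= 11.8000 / 20.8800
= 0.5651

0.5651


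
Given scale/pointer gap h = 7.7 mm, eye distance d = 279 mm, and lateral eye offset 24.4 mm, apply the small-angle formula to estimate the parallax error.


error = h * offset / d
= 7.7 * 24.4 / 279
= 0.6734

0.6734


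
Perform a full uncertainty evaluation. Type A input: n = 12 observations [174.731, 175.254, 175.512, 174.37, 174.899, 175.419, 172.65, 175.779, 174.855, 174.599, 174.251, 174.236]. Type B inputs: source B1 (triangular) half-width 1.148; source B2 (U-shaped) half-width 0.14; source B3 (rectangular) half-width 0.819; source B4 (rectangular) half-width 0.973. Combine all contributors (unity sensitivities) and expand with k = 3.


mean = (174.731 + 175.254 + 175.512 + 174.37 + 174.899 + 175.419 + 172.65 + 175.779 + 174.855 + 174.599 + 174.251 + 174.236) / 12 = 174.7129167
s = sqrt(sum((x - mean)^2)/(n-1)) = 0.82288544
u_A = s / sqrt(n) = 0.82288544 / sqrt(12) = 0.23754657
u_B1 = 1.148 / sqrt(6) = 0.46866904
u_B2 = 0.14 / sqrt(2) = 0.098994949
u_B3 = 0.819 / sqrt(3) = 0.47284987
u_B4 = 0.973 / sqrt(3) = 0.56176181
uc = sqrt(0.23754657^2 + 0.46866904^2 + 0.098994949^2 + 0.47284987^2 + 0.56176181^2) = 0.90831843
U = k * uc = 3 * 0.90831843
U = 2.7250

2.7250


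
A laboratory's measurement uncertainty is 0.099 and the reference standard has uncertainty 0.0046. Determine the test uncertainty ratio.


TUR = u_lab / u_ref
= 0.099 / 0.0046
= 21.5217

21.5217


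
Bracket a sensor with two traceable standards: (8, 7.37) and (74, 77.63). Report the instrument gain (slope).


slope = (y2 - y1) / (x2 - x1)
= (77.63 - 7.37) / (74 - 8)
= 70.2600 / 66
= 1.0645

1.0645


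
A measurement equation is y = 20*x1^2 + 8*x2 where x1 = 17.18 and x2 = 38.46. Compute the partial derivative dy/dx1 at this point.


y = 20*x1^2 + 8*x2
dy/dx1 = 2*20*x1
Evaluate at x1 = 17.18: c1 = 40 * 17.18
c1 = 687.2000

687.2000


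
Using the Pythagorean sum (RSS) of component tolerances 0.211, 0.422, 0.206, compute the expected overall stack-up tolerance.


RSS = sqrt(0.211^2 + 0.422^2 + 0.206^2)
= sqrt(0.265041)
= 0.5148

0.5148


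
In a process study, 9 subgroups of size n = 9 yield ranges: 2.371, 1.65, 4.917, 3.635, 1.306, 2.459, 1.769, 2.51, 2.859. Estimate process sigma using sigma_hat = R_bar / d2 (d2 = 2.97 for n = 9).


R_bar = (2.371 + 1.65 + 4.917 + 3.635 + 1.306 + 2.459 + 1.769 + 2.51 + 2.859) / 9
R_bar = 23.476 / 9 = 2.6084444
sigma_hat = R_bar / d2 = 2.6084444 / 2.97 = 0.8783

0.8783


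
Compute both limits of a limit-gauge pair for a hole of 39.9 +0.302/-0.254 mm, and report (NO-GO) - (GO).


GO = nominal - lower_tol (smallest hole = maximum material condition)
GO = 39.9 - 0.254 = 39.646
NO-GO = nominal + upper_tol (largest hole = least material condition)
NO-GO = 39.9 + 0.302 = 40.202
spread = NO-GO - GO = 40.202 - 39.646 = 0.5560

0.5560


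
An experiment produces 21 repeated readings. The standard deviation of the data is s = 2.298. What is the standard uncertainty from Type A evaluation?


u_A = s / sqrt(n)
u_A = 2.298 / sqrt(21)
u_A = 2.298 / 4.5825757
u_A = 0.5015

0.5015


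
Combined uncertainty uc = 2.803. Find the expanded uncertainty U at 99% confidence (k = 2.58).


U = k * uc
U = 2.58 * 2.803
U = 7.2317

7.2317


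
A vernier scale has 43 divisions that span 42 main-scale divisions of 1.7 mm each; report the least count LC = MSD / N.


LC = MSD / n_div
= 1.7 / 43
= 0.0395

0.0395


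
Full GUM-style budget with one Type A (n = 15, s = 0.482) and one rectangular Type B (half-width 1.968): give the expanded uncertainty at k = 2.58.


u_A = s / sqrt(n) = 0.482 / sqrt(15) = 0.12445186
u_B = half_width / sqrt(3) = 1.968 / sqrt(3) = 1.1362253
uc = sqrt(u_A^2 + u_B^2) = sqrt(0.12445186^2 + 1.1362253^2) = 1.1430206
U = k * uc = 2.58 * 1.1430206
U = 2.9490

2.9490


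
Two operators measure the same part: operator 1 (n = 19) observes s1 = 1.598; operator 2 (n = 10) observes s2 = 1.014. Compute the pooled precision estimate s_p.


s_p = sqrt(((n1-1)*s1^2 + (n2-1)*s2^2) / (n1+n2-2))
numerator = (19-1)*1.598^2 + (10-1)*1.014^2 = 45.964872 + 9.253764 = 55.218636
denominator = 19 + 10 - 2 = 27
s_p^2 = 55.218636 / 27 = 2.0451347
s_p = sqrt(2.0451347) = 1.4301

1.4301


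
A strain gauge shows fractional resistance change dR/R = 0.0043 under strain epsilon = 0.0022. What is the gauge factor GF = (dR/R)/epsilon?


GF = (dR/R) / epsilon
= 0.0043 / 0.0022
= 1.9545

1.9545


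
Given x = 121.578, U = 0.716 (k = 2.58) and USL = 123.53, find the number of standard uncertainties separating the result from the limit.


u = U / k = 0.716 / 2.58 = 0.27751938
margin = |USL - x| = |123.53 - 121.578| = 1.952
z = margin / u = 1.952 / 0.27751938
z = 7.0337

7.0337


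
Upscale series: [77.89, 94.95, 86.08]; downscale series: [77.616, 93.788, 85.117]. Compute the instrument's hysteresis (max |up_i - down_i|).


|77.89 - 77.616| = 0.2740
|94.95 - 93.788| = 1.1620
|86.08 - 85.117| = 0.9630
hysteresis = max(diffs) = 1.1620

1.1620


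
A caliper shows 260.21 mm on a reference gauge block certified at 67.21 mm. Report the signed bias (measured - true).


Systematic error = measured - true
= 260.21 - 67.21
= 193.0000

193.0000


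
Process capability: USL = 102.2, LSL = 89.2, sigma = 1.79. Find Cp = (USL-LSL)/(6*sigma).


Cp = (USL - LSL) / (6 * sigma)
= (102.2 - 89.2) / (6 * 1.79)
= 13.0000 / 10.7400
= 1.2104

1.2104


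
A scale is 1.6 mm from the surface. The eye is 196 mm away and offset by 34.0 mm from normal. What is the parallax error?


error = h * offset / d
= 1.6 * 34.0 / 196
= 0.2776

0.2776


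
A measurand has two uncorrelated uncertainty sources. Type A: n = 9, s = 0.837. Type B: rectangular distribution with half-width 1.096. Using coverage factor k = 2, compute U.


u_A = s / sqrt(n) = 0.837 / sqrt(9) = 0.279
u_B = half_width / sqrt(3) = 1.096 / sqrt(3) = 0.6327759
uc = sqrt(u_A^2 + u_B^2) = sqrt(0.279^2 + 0.6327759^2) = 0.69155357
U = k * uc = 2 * 0.69155357
U = 1.3831

1.3831


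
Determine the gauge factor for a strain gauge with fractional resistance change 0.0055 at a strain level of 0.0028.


GF = (dR/R) / epsilon
= 0.0055 / 0.0028
= 1.9643

1.9643


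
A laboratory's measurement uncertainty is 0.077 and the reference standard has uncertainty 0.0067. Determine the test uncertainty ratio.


TUR = u_lab / u_ref
= 0.077 / 0.0067
= 11.4925

11.4925


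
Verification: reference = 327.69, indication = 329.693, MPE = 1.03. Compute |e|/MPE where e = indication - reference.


e = indication - reference = 329.693 - 327.69 = 2.0030
|e| = 2.0030
ratio = |e| / MPE = 2.0030 / 1.03
ratio = 1.9447

1.9447


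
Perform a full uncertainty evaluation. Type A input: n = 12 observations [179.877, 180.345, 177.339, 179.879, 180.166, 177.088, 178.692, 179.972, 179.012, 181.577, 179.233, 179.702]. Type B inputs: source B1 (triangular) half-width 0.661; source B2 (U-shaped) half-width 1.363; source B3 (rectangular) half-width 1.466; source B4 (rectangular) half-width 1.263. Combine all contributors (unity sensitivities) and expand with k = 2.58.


mean = (179.877 + 180.345 + 177.339 + 179.879 + 180.166 + 177.088 + 178.692 + 179.972 + 179.012 + 181.577 + 179.233 + 179.702) / 12 = 179.4068333
s = sqrt(sum((x - mean)^2)/(n-1)) = 1.2564984
u_A = s / sqrt(n) = 1.2564984 / sqrt(12) = 0.36271984
u_B1 = 0.661 / sqrt(6) = 0.26985212
u_B2 = 1.363 / sqrt(2) = 0.96378654
u_B3 = 1.466 / sqrt(3) = 0.84639549
u_B4 = 1.263 / sqrt(3) = 0.72919339
uc = sqrt(0.36271984^2 + 0.26985212^2 + 0.96378654^2 + 0.84639549^2 + 0.72919339^2) = 1.5431716
U = k * uc = 2.58 * 1.5431716
U = 3.9814

3.9814


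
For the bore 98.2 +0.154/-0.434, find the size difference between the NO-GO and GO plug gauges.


GO = nominal - lower_tol (smallest hole = maximum material condition)
GO = 98.2 - 0.434 = 97.766
NO-GO = nominal + upper_tol (largest hole = least material condition)
NO-GO = 98.2 + 0.154 = 98.354
spread = NO-GO - GO = 98.354 - 97.766 = 0.5880

0.5880


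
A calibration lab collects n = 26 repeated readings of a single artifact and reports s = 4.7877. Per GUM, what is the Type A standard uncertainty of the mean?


u_A = s / sqrt(n)
u_A = 4.7877 / sqrt(26)
u_A = 4.7877 / 5.0990195
u_A = 0.9389

0.9389


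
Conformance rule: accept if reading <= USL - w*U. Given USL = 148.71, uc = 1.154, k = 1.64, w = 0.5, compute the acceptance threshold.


U = k * uc = 1.64 * 1.154 = 1.89256
guard band g = w * U = 0.5 * 1.89256 = 0.94628
AL = USL - g = 148.71 - 0.94628
AL = 147.7637

147.7637


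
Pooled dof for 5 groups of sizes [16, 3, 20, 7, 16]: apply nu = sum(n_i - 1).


nu = sum_i (n_i - 1)
nu = ((16 - 1) + (3 - 1) + (20 - 1) + (7 - 1) + (16 - 1))
nu = 15 + 2 + 19 + 6 + 15
nu = 57

57


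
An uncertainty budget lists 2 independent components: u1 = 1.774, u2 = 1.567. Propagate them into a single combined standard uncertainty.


uc = sqrt(1.774^2 + 1.567^2)
uc = sqrt(5.602565)
uc = 2.3670

2.3670


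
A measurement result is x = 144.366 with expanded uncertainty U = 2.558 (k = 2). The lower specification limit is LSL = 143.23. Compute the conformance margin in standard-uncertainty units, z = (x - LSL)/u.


u = U / k = 2.558 / 2 = 1.279
margin = |LSL - x| = |143.23 - 144.366| = 1.136
z = margin / u = 1.136 / 1.279
z = 0.8882

0.8882


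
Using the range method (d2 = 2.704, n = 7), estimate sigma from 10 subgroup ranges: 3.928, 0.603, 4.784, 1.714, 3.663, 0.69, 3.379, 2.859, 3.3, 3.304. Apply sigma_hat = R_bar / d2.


R_bar = (3.928 + 0.603 + 4.784 + 1.714 + 3.663 + 0.69 + 3.379 + 2.859 + 3.3 + 3.304) / 10
R_bar = 28.224 / 10 = 2.8224
sigma_hat = R_bar / d2 = 2.8224 / 2.704 = 1.0438

1.0438


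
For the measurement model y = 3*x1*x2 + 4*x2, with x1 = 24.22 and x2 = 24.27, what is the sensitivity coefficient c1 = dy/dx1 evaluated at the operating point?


y = 3*x1*x2 + 4*x2
dy/dx1 = 3*x2
Evaluate at x2 = 24.27: c1 = 3 * 24.27
c1 = 72.8100

72.8100


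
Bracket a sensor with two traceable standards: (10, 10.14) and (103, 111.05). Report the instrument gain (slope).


slope = (y2 - y1) / (x2 - x1)
= (111.05 - 10.14) / (103 - 10)
= 100.9100 / 93
= 1.0851

1.0851


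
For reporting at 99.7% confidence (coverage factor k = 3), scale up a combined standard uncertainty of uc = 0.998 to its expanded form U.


U = k * uc
U = 3 * 0.998
U = 2.9940

2.9940


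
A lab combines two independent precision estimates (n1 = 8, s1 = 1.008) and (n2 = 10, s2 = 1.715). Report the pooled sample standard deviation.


s_p = sqrt(((n1-1)*s1^2 + (n2-1)*s2^2) / (n1+n2-2))
numerator = (8-1)*1.008^2 + (10-1)*1.715^2 = 7.112448 + 26.471025 = 33.583473
denominator = 8 + 10 - 2 = 16
s_p^2 = 33.583473 / 16 = 2.0989671
s_p = sqrt(2.0989671) = 1.4488

1.4488


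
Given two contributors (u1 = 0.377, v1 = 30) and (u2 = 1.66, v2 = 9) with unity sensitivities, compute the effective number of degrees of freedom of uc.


uc = sqrt(u1^2 + u2^2) = sqrt(0.377^2 + 1.66^2) = 1.7022717
v_eff = uc^4 / (u1^4/v1 + u2^4/v2)
= 1.7022717^4 / (0.377^4/30 + 1.66^4/9)
= 8.396833 / 0.84437684
v_eff = 9.9444

9.9444


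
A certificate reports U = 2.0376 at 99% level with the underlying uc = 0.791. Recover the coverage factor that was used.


k = U / uc
k = 2.0376 / 0.791
k = 2.576

2.576


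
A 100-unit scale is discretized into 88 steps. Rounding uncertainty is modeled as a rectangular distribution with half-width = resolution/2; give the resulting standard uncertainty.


resolution = range / divisions
resolution = 100 / 88 = 1.1363636
u_res = resolution / (2*sqrt(3))
u_res = 1.1363636 / 3.4641016
u_res = 0.3280

0.3280


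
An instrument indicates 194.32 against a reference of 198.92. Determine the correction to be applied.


Correction = standard - reading
= 198.92 - 194.32
= 4.6000

4.6000


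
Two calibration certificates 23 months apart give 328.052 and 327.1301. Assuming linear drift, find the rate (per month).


rate = (v2 - v1) / months
= (327.1301 - 328.052) / 23
= -0.9219 / 23
= -0.0401

-0.0401


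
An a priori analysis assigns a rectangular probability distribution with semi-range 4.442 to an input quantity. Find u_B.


u_B = half_width / sqrt(3)
u_B = 4.442 / 1.7320508
u_B = 2.5646

2.5646


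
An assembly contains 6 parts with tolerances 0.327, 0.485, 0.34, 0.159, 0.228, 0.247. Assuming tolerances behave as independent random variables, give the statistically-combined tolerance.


RSS = sqrt(0.327^2 + 0.485^2 + 0.34^2 + 0.159^2 + 0.228^2 + 0.247^2)
= sqrt(0.596028)
= 0.7720

0.7720


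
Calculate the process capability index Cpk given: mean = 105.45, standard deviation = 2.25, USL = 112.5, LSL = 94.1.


Cpu = (USL - mean) / (3*sigma) = (112.5 - 105.45) / (3*2.25) = 1.0444
Cpl = (mean - LSL) / (3*sigma) = (105.45 - 94.1) / (3*2.25) = 1.6815
Cpk = min(Cpu, Cpl) = 1.0444

1.0444


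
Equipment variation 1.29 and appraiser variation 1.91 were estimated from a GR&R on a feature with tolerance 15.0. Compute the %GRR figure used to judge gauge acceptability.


GRR = sqrt(EV^2 + AV^2) = sqrt(1.29^2 + 1.91^2) = 2.304821
%GRR = GRR / tol * 100 = 2.304821 / 15.0 * 100
%GRR = 15.3655

15.3655


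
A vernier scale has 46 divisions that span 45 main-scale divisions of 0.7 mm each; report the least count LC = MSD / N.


LC = MSD / n_div
= 0.7 / 46
= 0.0152

0.0152


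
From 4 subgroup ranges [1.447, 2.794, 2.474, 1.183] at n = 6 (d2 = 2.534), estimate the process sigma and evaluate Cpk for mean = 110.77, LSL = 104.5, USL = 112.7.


R_bar = (1.447 + 2.794 + 2.474 + 1.183) / 4 = 1.9745
sigma = R_bar / d2 = 1.9745 / 2.534 = 0.77920284
Cp = (USL - LSL)/(6*sigma) = (112.7 - 104.5)/(6*0.77920284) = 1.7539
Cpu = (112.7 - 110.77)/(3*0.77920284) = 0.8256
Cpl = (110.77 - 104.5)/(3*0.77920284) = 2.6822
Cpk = min(Cpu, Cpl) = 0.8256

0.8256


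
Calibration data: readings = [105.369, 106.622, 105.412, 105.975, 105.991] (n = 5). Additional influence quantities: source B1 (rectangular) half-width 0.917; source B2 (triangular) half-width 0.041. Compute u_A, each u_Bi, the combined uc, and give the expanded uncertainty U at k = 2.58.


mean = (105.369 + 106.622 + 105.412 + 105.975 + 105.991) / 5 = 105.8738
s = sqrt(sum((x - mean)^2)/(n-1)) = 0.51280181
u_A = s / sqrt(n) = 0.51280181 / sqrt(5) = 0.22933194
u_B1 = 0.917 / sqrt(3) = 0.5294302
u_B2 = 0.041 / sqrt(6) = 0.01673818
uc = sqrt(0.22933194^2 + 0.5294302^2 + 0.01673818^2) = 0.57720849
U = k * uc = 2.58 * 0.57720849
U = 1.4892

1.4892


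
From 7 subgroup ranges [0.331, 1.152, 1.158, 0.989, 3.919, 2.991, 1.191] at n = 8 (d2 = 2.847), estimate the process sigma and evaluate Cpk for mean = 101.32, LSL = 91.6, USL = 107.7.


R_bar = (0.331 + 1.152 + 1.158 + 0.989 + 3.919 + 2.991 + 1.191) / 7 = 1.6758571
sigma = R_bar / d2 = 1.6758571 / 2.847 = 0.58863966
Cp = (USL - LSL)/(6*sigma) = (107.7 - 91.6)/(6*0.58863966) = 4.5585
Cpu = (107.7 - 101.32)/(3*0.58863966) = 3.6128
Cpl = (101.32 - 91.6)/(3*0.58863966) = 5.5042
Cpk = min(Cpu, Cpl) = 3.6128

3.6128


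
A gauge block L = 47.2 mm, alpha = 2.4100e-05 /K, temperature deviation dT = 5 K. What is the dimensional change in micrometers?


dL = L * alpha * dT
= 47.2 * 2.4100e-05 * 5
= 0.0056876 mm
dL_um = 0.0056876 * 1000 = 5.6876 um

5.6876


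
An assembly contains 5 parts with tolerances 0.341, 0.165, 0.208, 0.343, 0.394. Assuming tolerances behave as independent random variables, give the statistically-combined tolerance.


RSS = sqrt(0.341^2 + 0.165^2 + 0.208^2 + 0.343^2 + 0.394^2)
= sqrt(0.459655)
= 0.6780

0.6780


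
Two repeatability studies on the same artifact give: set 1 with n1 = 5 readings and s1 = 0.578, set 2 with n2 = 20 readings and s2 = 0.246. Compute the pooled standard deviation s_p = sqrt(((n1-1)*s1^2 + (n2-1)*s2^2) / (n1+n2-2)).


s_p = sqrt(((n1-1)*s1^2 + (n2-1)*s2^2) / (n1+n2-2))
numerator = (5-1)*0.578^2 + (20-1)*0.246^2 = 1.336336 + 1.149804 = 2.48614
denominator = 5 + 20 - 2 = 23
s_p^2 = 2.48614 / 23 = 0.10809304
s_p = sqrt(0.10809304) = 0.3288

0.3288


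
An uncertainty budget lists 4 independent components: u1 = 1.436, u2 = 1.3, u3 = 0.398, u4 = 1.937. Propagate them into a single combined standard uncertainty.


uc = sqrt(1.436^2 + 1.3^2 + 0.398^2 + 1.937^2)
uc = sqrt(7.662469)
uc = 2.7681

2.7681


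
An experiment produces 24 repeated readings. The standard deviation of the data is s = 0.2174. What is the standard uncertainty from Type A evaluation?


u_A = s / sqrt(n)
u_A = 0.2174 / sqrt(24)
u_A = 0.2174 / 4.8989795
u_A = 0.0444

0.0444


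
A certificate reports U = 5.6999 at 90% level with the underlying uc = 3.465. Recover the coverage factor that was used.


k = U / uc
k = 5.6999 / 3.465
k = 1.645

1.645


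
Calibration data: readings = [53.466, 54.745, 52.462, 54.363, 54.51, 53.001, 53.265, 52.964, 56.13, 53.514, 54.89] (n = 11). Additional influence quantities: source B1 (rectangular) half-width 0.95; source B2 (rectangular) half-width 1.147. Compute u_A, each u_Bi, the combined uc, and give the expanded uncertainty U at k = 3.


mean = (53.466 + 54.745 + 52.462 + 54.363 + 54.51 + 53.001 + 53.265 + 52.964 + 56.13 + 53.514 + 54.89) / 11 = 53.93727273
s = sqrt(sum((x - mean)^2)/(n-1)) = 1.0830942
u_A = s / sqrt(n) = 1.0830942 / sqrt(11) = 0.32656519
u_B1 = 0.95 / sqrt(3) = 0.54848276
u_B2 = 1.147 / sqrt(3) = 0.66222076
uc = sqrt(0.32656519^2 + 0.54848276^2 + 0.66222076^2) = 0.91979046
U = k * uc = 3 * 0.91979046
U = 2.7594

2.7594


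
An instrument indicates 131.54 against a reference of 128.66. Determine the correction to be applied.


Correction = standard - reading
= 128.66 - 131.54
= -2.8800

-2.8800


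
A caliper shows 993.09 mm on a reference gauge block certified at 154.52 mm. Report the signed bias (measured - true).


Systematic error = measured - true
= 993.09 - 154.52
= 838.5700

838.5700


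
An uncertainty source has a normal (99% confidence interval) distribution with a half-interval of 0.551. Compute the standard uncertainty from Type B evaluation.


u_B = half_width / 2.576
u_B = 0.551 / 2.576
u_B = 0.2139

0.2139


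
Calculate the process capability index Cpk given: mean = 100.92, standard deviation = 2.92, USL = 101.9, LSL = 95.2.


Cpu = (USL - mean) / (3*sigma) = (101.9 - 100.92) / (3*2.92) = 0.1119
Cpl = (mean - LSL) / (3*sigma) = (100.92 - 95.2) / (3*2.92) = 0.6530
Cpk = min(Cpu, Cpl) = 0.1119

0.1119


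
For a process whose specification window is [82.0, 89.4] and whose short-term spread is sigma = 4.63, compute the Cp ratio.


Cp = (USL - LSL) / (6 * sigma)
= (89.4 - 82.0) / (6 * 4.63)
= 7.4000 / 27.7800
= 0.2664

0.2664


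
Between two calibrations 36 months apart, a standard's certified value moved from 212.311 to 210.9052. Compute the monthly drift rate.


rate = (v2 - v1) / months
= (210.9052 - 212.311) / 36
= -1.4058 / 36
= -0.0390

-0.0390


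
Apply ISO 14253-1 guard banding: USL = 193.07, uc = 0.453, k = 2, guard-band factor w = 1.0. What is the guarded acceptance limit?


U = k * uc = 2 * 0.453 = 0.906
guard band g = w * U = 1.0 * 0.906 = 0.906
AL = USL - g = 193.07 - 0.906
AL = 192.1640

192.1640


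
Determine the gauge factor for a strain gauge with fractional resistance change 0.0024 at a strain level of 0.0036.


GF = (dR/R) / epsilon
= 0.0024 / 0.0036
= 0.6667

0.6667


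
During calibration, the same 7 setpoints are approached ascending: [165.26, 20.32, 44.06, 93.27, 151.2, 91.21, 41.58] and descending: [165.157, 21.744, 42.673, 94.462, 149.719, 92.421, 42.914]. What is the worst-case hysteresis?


|165.26 - 165.157| = 0.1030
|20.32 - 21.744| = 1.4240
|44.06 - 42.673| = 1.3870
|93.27 - 94.462| = 1.1920
|151.2 - 149.719| = 1.4810
|91.21 - 92.421| = 1.2110
|41.58 - 42.914| = 1.3340
hysteresis = max(diffs) = 1.4810

1.4810


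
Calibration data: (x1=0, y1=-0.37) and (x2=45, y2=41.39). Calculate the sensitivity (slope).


slope = (y2 - y1) / (x2 - x1)
= (41.39 - -0.37) / (45 - 0)
= 41.7600 / 45
= 0.9280

0.9280


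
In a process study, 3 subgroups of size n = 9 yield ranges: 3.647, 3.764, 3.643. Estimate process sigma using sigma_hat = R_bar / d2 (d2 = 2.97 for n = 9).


R_bar = (3.647 + 3.764 + 3.643) / 3
R_bar = 11.054 / 3 = 3.6846667
sigma_hat = R_bar / d2 = 3.6846667 / 2.97 = 1.2406

1.2406


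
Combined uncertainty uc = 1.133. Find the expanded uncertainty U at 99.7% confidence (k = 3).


U = k * uc
U = 3 * 1.133
U = 3.3990

3.3990


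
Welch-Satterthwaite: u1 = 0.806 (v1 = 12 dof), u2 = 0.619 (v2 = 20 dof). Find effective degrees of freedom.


uc = sqrt(u1^2 + u2^2) = sqrt(0.806^2 + 0.619^2) = 1.0162662
v_eff = uc^4 / (u1^4/v1 + u2^4/v2)
= 1.0162662^4 / (0.806^4/12 + 0.619^4/20)
= 1.0666696 / 0.042509529
v_eff = 25.0925

25.0925


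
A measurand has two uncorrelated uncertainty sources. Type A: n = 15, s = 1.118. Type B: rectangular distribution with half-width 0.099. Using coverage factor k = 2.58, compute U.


u_A = s / sqrt(n) = 1.118 / sqrt(15) = 0.28866636
u_B = half_width / sqrt(3) = 0.099 / sqrt(3) = 0.057157677
uc = sqrt(u_A^2 + u_B^2) = sqrt(0.28866636^2 + 0.057157677^2) = 0.29427074
U = k * uc = 2.58 * 0.29427074
U = 0.7592

0.7592


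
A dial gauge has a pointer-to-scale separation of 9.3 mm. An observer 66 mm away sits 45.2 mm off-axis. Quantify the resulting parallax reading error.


error = h * offset / d
= 9.3 * 45.2 / 66
= 6.3691

6.3691


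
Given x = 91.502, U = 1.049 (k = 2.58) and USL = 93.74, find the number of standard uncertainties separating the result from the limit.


u = U / k = 1.049 / 2.58 = 0.40658915
margin = |USL - x| = |93.74 - 91.502| = 2.238
z = margin / u = 2.238 / 0.40658915
z = 5.5043

5.5043


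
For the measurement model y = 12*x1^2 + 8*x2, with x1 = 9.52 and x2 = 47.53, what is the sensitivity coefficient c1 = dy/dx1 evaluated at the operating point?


y = 12*x1^2 + 8*x2
dy/dx1 = 2*12*x1
Evaluate at x1 = 9.52: c1 = 24 * 9.52
c1 = 228.4800

228.4800


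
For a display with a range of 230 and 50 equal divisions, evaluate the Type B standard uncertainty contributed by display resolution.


resolution = range / divisions
resolution = 230 / 50 = 4.6
u_res = resolution / (2*sqrt(3))
u_res = 4.6 / 3.4641016
u_res = 1.3279

1.3279


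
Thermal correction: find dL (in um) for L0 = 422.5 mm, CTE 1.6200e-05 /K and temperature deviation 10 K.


dL = L * alpha * dT
= 422.5 * 1.6200e-05 * 10
= 0.0684450 mm
dL_um = 0.0684450 * 1000 = 68.4450 um

68.4450


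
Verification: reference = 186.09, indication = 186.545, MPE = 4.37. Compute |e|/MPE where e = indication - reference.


e = indication - reference = 186.545 - 186.09 = 0.4550
|e| = 0.4550
ratio = |e| / MPE = 0.4550 / 4.37
ratio = 0.1041

0.1041


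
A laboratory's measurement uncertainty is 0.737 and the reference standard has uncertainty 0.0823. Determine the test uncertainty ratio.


TUR = u_lab / u_ref
= 0.737 / 0.0823
= 8.9550

8.9550


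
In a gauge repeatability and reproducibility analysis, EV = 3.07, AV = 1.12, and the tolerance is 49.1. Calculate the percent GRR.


GRR = sqrt(EV^2 + AV^2) = sqrt(3.07^2 + 1.12^2) = 3.2679198
%GRR = GRR / tol * 100 = 3.2679198 / 49.1 * 100
%GRR = 6.6556

6.6556


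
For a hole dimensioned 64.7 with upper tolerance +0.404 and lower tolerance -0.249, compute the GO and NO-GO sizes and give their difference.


GO = nominal - lower_tol (smallest hole = maximum material condition)
GO = 64.7 - 0.249 = 64.451
NO-GO = nominal + upper_tol (largest hole = least material condition)
NO-GO = 64.7 + 0.404 = 65.104
spread = NO-GO - GO = 65.104 - 64.451 = 0.6530

0.6530


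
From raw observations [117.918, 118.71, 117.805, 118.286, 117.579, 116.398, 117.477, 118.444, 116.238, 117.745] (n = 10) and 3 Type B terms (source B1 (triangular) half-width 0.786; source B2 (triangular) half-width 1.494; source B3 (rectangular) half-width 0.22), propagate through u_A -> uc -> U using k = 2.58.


mean = (117.918 + 118.71 + 117.805 + 118.286 + 117.579 + 116.398 + 117.477 + 118.444 + 116.238 + 117.745) / 10 = 117.66
s = sqrt(sum((x - mean)^2)/(n-1)) = 0.80681982
u_A = s / sqrt(n) = 0.80681982 / sqrt(10) = 0.25513883
u_B1 = 0.786 / sqrt(6) = 0.32088316
u_B2 = 1.494 / sqrt(6) = 0.60992295
u_B3 = 0.22 / sqrt(3) = 0.12701706
uc = sqrt(0.25513883^2 + 0.32088316^2 + 0.60992295^2 + 0.12701706^2) = 0.74578895
U = k * uc = 2.58 * 0.74578895
U = 1.9241

1.9241


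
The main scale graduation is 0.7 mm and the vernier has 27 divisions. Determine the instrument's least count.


LC = MSD / n_div
= 0.7 / 27
= 0.0259

0.0259


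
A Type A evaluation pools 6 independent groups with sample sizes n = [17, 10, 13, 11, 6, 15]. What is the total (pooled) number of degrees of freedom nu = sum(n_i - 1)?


nu = sum_i (n_i - 1)
nu = ((17 - 1) + (10 - 1) + (13 - 1) + (11 - 1) + (6 - 1) + (15 - 1))
nu = 16 + 9 + 12 + 10 + 5 + 14
nu = 66

66


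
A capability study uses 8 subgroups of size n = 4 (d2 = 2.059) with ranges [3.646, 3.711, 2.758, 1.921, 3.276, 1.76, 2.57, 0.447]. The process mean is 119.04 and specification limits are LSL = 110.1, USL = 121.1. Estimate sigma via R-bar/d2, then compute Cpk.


R_bar = (3.646 + 3.711 + 2.758 + 1.921 + 3.276 + 1.76 + 2.57 + 0.447) / 8 = 2.511125
sigma = R_bar / d2 = 2.511125 / 2.059 = 1.2195847
Cp = (USL - LSL)/(6*sigma) = (121.1 - 110.1)/(6*1.2195847) = 1.5032
Cpu = (121.1 - 119.04)/(3*1.2195847) = 0.5630
Cpl = (119.04 - 110.1)/(3*1.2195847) = 2.4435
Cpk = min(Cpu, Cpl) = 0.5630

0.5630


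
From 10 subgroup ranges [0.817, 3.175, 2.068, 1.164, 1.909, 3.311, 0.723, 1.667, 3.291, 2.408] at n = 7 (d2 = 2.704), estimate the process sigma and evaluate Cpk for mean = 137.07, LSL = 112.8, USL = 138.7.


R_bar = (0.817 + 3.175 + 2.068 + 1.164 + 1.909 + 3.311 + 0.723 + 1.667 + 3.291 + 2.408) / 10 = 2.0533
sigma = R_bar / d2 = 2.0533 / 2.704 = 0.75935651
Cp = (USL - LSL)/(6*sigma) = (138.7 - 112.8)/(6*0.75935651) = 5.6846
Cpu = (138.7 - 137.07)/(3*0.75935651) = 0.7155
Cpl = (137.07 - 112.8)/(3*0.75935651) = 10.6538
Cpk = min(Cpu, Cpl) = 0.7155

0.7155
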